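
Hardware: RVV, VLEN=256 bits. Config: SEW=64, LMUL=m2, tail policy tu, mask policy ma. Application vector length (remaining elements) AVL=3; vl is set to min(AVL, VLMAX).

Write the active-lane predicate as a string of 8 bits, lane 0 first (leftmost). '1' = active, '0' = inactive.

predicate = 11100000

lanes per group: 256·2/64 = 8
vl ← min(3, 8) = 3
bits (lane 0 leftmost): 11100000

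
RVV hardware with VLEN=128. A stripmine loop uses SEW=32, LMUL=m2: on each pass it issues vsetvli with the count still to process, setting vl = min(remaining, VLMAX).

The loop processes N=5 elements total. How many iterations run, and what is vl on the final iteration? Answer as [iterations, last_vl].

VLMAX = (128 × 2) / 32 = 8 lanes
iterations = ceil(5/8) = 1; final-pass vl = 5

[iterations, last_vl] = [1, 5]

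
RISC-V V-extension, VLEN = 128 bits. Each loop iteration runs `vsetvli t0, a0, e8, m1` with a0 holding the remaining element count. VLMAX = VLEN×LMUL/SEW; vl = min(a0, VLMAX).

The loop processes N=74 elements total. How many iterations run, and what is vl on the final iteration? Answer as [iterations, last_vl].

[iterations, last_vl] = [5, 10]

lanes per group: 128·1/8 = 16
74 elements at 16/iter → 5 passes, remainder 10 on the last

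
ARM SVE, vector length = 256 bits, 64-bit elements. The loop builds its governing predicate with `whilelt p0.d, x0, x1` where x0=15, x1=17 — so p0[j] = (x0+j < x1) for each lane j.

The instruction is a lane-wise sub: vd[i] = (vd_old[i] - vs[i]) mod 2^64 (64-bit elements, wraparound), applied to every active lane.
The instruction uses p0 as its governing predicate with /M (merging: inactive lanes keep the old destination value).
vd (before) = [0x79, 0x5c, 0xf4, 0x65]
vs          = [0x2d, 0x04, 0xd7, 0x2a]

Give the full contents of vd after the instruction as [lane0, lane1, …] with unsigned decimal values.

vd = [76, 88, 244, 101]

lane count: 256 div 64 = 4
whilelt: lane j active iff 15+j < 17 → j < 2 → 2 active
vd[0] sub(0x79,0x2d) -> 0x4c
vd[1] sub(0x5c,0x04) -> 0x58
vd[2] tail/keep -> 0xf4
vd[3] tail/keep -> 0x65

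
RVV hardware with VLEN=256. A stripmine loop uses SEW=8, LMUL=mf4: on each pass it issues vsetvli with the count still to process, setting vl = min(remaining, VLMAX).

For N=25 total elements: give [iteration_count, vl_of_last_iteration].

[iterations, last_vl] = [4, 1]

VLMAX = VLEN×LMUL/SEW = 256×1/4/8 = 8
iterations = ceil(25/8) = 4; final-pass vl = 1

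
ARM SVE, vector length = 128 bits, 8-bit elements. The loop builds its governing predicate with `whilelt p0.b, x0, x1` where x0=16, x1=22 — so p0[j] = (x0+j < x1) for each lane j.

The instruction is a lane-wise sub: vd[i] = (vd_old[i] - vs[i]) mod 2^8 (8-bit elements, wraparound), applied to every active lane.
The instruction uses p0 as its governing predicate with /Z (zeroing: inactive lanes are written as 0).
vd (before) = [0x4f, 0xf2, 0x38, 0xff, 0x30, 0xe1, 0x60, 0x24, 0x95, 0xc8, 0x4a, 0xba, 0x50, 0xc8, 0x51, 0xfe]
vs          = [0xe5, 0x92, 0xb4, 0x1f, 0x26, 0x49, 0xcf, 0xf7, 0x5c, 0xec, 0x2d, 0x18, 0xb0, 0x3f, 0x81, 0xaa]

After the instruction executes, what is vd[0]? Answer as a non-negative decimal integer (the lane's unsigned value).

lane count: 128 div 8 = 16
whilelt: lane j active iff 16+j < 22 → j < 6 → 6 active
lane  0: sub(0x4f,0xe5) ⇒ 0x6a
lane  1: sub(0xf2,0x92) ⇒ 0x60
lane  2: sub(0x38,0xb4) ⇒ 0x84
lane  3: sub(0xff,0x1f) ⇒ 0xe0
lane  4: sub(0x30,0x26) ⇒ 0x0a
lane  5: sub(0xe1,0x49) ⇒ 0x98
lane  6: tail/zero ⇒ 0x00
lane  7: tail/zero ⇒ 0x00
lane  8: tail/zero ⇒ 0x00
lane  9: tail/zero ⇒ 0x00
lane 10: tail/zero ⇒ 0x00
lane 11: tail/zero ⇒ 0x00
lane 12: tail/zero ⇒ 0x00
lane 13: tail/zero ⇒ 0x00
lane 14: tail/zero ⇒ 0x00
lane 15: tail/zero ⇒ 0x00

vd[0] = 106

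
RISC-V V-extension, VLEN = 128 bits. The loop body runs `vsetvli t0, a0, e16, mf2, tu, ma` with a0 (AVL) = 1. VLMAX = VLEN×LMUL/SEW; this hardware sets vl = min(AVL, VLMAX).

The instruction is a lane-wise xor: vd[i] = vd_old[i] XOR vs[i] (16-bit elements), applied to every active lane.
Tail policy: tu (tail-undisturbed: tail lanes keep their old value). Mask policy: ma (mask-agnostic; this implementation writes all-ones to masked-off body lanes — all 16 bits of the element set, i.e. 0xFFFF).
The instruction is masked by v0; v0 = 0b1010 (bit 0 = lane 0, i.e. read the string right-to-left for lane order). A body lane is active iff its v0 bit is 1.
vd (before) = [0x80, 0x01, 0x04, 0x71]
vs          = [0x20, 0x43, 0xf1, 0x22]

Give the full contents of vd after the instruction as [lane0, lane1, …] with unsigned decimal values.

vd = [65535, 1, 4, 113]

lanes per group: 128·1/2/16 = 4
AVL=1 ≤ VLMAX=4, so vl = 1
vd[0] mask-off/ones -> 0xffff
vd[1] tail/keep -> 0x01
vd[2] tail/keep -> 0x04
vd[3] tail/keep -> 0x71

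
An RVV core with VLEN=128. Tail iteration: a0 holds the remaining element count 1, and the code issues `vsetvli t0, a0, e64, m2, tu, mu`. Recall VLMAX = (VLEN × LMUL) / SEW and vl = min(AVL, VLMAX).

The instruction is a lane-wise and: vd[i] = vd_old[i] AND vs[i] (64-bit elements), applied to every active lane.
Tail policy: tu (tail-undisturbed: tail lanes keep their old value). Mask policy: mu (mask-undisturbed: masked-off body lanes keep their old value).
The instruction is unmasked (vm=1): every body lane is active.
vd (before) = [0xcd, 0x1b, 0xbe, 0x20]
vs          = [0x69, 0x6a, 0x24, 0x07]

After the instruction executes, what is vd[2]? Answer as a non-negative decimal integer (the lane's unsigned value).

vd[2] = 190

VLMAX = (128 × 2) / 64 = 4 lanes
vl ← min(1, 4) = 1
lane  0: and(0xcd,0x69) ⇒ 0x49
lane  1: tail/keep ⇒ 0x1b
lane  2: tail/keep ⇒ 0xbe
lane  3: tail/keep ⇒ 0x20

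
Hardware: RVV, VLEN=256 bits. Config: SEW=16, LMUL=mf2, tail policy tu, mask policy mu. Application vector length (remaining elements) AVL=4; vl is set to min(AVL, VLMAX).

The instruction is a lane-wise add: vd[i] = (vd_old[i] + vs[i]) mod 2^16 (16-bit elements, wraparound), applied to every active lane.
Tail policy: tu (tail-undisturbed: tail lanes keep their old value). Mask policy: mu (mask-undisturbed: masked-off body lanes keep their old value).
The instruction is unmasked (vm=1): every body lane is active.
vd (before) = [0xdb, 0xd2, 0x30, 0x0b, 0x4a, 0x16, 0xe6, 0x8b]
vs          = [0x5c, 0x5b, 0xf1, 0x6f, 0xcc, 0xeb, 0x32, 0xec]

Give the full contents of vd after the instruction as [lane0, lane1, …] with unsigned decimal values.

VLMAX = (256 × 1/2) / 16 = 8 lanes
vl = min(AVL, VLMAX) = min(4, 8) = 4
  i=0: add(0xdb,0x5c) → 311
  i=1: add(0xd2,0x5b) → 301
  i=2: add(0x30,0xf1) → 289
  i=3: add(0x0b,0x6f) → 122
  i=4: tail/keep → 74
  i=5: tail/keep → 22
  i=6: tail/keep → 230
  i=7: tail/keep → 139

vd = [311, 301, 289, 122, 74, 22, 230, 139]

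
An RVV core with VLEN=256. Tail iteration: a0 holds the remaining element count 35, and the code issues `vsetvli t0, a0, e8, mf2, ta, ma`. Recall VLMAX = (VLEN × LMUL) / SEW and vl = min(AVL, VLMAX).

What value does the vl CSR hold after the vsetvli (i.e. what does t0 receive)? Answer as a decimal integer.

vl = 16

lanes per group: 256·1/2/8 = 16
vl = min(AVL, VLMAX) = min(35, 16) = 16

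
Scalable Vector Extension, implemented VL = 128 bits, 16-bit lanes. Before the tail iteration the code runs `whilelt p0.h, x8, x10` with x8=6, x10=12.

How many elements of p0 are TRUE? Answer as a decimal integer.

vl = 6

128-bit reg / 16-bit elem → 8 lanes
whilelt: lane j active iff 6+j < 12 → j < 6 → 6 active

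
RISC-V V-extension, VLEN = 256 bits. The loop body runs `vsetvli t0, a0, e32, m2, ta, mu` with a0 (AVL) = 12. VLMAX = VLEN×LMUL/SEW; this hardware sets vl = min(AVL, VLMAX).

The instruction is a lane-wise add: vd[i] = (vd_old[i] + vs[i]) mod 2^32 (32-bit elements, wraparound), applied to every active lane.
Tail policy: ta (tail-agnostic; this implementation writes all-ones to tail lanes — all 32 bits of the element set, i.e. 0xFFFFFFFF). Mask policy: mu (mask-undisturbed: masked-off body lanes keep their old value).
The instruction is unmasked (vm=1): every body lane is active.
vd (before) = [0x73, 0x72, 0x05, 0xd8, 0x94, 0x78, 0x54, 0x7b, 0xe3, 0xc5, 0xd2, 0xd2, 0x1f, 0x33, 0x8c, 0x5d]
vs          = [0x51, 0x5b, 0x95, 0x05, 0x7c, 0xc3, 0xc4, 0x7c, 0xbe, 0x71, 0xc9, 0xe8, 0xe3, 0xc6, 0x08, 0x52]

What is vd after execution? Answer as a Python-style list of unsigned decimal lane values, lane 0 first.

vd = [196, 205, 154, 221, 272, 315, 280, 247, 417, 310, 411, 442, 4294967295, 4294967295, 4294967295, 4294967295]

VLMAX = VLEN×LMUL/SEW = 256×2/32 = 16
vl ← min(12, 16) = 12
lane  0: add(0x73,0x51) ⇒ 0xc4
lane  1: add(0x72,0x5b) ⇒ 0xcd
lane  2: add(0x05,0x95) ⇒ 0x9a
lane  3: add(0xd8,0x05) ⇒ 0xdd
lane  4: add(0x94,0x7c) ⇒ 0x110
lane  5: add(0x78,0xc3) ⇒ 0x13b
lane  6: add(0x54,0xc4) ⇒ 0x118
lane  7: add(0x7b,0x7c) ⇒ 0xf7
lane  8: add(0xe3,0xbe) ⇒ 0x1a1
lane  9: add(0xc5,0x71) ⇒ 0x136
lane 10: add(0xd2,0xc9) ⇒ 0x19b
lane 11: add(0xd2,0xe8) ⇒ 0x1ba
lane 12: tail/ones ⇒ 0xffffffff
lane 13: tail/ones ⇒ 0xffffffff
lane 14: tail/ones ⇒ 0xffffffff
lane 15: tail/ones ⇒ 0xffffffff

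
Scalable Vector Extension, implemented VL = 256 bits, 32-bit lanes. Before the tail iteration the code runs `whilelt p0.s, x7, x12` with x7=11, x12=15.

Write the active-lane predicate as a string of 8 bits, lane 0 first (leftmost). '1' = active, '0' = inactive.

lane count: 256 div 32 = 8
whilelt: lane j active iff 11+j < 15 → j < 4 → 4 active
bits (lane 0 leftmost): 11110000

predicate = 11110000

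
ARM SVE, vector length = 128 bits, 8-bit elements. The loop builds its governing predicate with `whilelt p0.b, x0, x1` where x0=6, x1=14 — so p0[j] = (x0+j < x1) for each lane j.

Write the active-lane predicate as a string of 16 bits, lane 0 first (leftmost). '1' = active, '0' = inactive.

128-bit reg / 8-bit elem → 16 lanes
p0[j] = (6+j < 14); true for j=0..7 → 8 lanes set
bits (lane 0 leftmost): 1111111100000000

predicate = 1111111100000000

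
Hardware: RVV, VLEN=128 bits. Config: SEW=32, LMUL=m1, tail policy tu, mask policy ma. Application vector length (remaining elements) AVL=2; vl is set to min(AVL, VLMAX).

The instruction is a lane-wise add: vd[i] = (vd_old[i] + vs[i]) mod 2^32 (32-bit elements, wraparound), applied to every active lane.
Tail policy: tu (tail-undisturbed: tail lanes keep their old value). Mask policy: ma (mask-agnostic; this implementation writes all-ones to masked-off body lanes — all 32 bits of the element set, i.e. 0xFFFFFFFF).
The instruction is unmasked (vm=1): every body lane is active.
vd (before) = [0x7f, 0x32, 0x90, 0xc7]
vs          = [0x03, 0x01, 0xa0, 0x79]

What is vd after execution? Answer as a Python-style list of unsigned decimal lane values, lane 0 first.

VLMAX = (128 × 1) / 32 = 4 lanes
vl ← min(2, 4) = 2
  i=0: add(0x7f,0x03) → 130
  i=1: add(0x32,0x01) → 51
  i=2: tail/keep → 144
  i=3: tail/keep → 199

vd = [130, 51, 144, 199]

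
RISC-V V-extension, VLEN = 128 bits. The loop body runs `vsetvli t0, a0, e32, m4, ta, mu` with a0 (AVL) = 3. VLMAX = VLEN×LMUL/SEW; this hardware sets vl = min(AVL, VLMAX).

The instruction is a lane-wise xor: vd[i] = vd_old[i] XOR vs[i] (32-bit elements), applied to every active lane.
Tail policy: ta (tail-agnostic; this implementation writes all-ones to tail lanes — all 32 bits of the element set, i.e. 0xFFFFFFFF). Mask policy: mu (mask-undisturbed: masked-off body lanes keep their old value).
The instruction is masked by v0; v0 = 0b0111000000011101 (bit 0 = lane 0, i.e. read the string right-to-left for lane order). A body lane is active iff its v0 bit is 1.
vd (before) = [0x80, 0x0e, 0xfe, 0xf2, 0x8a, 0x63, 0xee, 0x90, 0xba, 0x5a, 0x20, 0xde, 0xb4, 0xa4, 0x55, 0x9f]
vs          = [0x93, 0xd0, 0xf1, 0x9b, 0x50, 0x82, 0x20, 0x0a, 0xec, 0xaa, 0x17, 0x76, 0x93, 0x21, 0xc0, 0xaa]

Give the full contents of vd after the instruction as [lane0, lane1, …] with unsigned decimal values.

VLMAX = VLEN×LMUL/SEW = 128×4/32 = 16
AVL=3 ≤ VLMAX=16, so vl = 3
[0] xor(0x80,0x93) = 0x13
[1] mask-off/keep = 0x0e
[2] xor(0xfe,0xf1) = 0x0f
[3] tail/ones = 0xffffffff
[4] tail/ones = 0xffffffff
[5] tail/ones = 0xffffffff
[6] tail/ones = 0xffffffff
[7] tail/ones = 0xffffffff
[8] tail/ones = 0xffffffff
[9] tail/ones = 0xffffffff
[10] tail/ones = 0xffffffff
[11] tail/ones = 0xffffffff
[12] tail/ones = 0xffffffff
[13] tail/ones = 0xffffffff
[14] tail/ones = 0xffffffff
[15] tail/ones = 0xffffffff

vd = [19, 14, 15, 4294967295, 4294967295, 4294967295, 4294967295, 4294967295, 4294967295, 4294967295, 4294967295, 4294967295, 4294967295, 4294967295, 4294967295, 4294967295]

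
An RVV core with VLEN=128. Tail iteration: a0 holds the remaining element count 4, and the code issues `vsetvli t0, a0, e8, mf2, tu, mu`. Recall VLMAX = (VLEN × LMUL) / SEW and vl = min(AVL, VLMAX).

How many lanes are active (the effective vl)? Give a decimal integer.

vl = 4

VLMAX = (128 × 1/2) / 8 = 8 lanes
AVL=4 ≤ VLMAX=8, so vl = 4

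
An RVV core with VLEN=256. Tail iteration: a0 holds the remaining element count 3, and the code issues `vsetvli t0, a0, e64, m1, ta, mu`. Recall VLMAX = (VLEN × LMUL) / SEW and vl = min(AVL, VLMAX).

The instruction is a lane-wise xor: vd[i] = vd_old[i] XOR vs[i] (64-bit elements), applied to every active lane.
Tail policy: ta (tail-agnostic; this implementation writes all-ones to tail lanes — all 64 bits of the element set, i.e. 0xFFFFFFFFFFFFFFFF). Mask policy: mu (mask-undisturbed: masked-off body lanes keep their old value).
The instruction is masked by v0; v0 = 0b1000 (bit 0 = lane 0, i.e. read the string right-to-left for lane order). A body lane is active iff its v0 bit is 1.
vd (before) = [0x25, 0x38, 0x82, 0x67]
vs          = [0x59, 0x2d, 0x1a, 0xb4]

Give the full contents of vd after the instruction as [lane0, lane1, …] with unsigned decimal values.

vd = [37, 56, 130, 18446744073709551615]

VLMAX = (256 × 1) / 64 = 4 lanes
AVL=3 ≤ VLMAX=4, so vl = 3
lane  0: mask-off/keep ⇒ 0x25
lane  1: mask-off/keep ⇒ 0x38
lane  2: mask-off/keep ⇒ 0x82
lane  3: tail/ones ⇒ 0xffffffffffffffff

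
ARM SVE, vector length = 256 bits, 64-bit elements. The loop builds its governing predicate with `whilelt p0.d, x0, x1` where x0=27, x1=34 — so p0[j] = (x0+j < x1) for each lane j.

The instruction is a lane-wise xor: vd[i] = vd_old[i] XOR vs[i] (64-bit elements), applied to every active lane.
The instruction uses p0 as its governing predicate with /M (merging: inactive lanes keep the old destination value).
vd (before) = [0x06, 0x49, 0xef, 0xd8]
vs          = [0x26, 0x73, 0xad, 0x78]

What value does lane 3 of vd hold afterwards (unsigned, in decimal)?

256-bit reg / 64-bit elem → 4 lanes
whilelt: lane j active iff 27+j < 34 → j < 7 → 4 active
[0] xor(0x06,0x26) = 0x20
[1] xor(0x49,0x73) = 0x3a
[2] xor(0xef,0xad) = 0x42
[3] xor(0xd8,0x78) = 0xa0

vd[3] = 160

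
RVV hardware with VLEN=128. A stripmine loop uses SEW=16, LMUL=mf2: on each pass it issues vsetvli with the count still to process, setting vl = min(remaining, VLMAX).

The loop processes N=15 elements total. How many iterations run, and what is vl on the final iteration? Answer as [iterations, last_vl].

[iterations, last_vl] = [4, 3]

VLMAX = (128 × 1/2) / 16 = 4 lanes
N=15: ⌈15/4⌉ = 4 iters; last vl = 15 − 3×4 = 3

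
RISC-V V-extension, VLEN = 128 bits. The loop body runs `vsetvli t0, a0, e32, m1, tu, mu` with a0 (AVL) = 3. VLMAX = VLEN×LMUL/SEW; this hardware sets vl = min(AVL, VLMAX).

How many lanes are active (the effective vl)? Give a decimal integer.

vl = 3

lanes per group: 128·1/32 = 4
vl ← min(3, 4) = 3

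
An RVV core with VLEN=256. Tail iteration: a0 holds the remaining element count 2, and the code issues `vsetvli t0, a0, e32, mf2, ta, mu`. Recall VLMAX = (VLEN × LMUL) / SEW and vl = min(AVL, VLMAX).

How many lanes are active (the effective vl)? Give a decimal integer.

vl = 2

lanes per group: 256·1/2/32 = 4
AVL=2 ≤ VLMAX=4, so vl = 2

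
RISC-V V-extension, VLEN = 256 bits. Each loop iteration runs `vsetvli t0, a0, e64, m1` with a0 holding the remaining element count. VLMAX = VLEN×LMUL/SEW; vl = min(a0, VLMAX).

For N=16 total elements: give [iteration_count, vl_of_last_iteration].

lanes per group: 256·1/64 = 4
iterations = ceil(16/4) = 4; final-pass vl = 4

[iterations, last_vl] = [4, 4]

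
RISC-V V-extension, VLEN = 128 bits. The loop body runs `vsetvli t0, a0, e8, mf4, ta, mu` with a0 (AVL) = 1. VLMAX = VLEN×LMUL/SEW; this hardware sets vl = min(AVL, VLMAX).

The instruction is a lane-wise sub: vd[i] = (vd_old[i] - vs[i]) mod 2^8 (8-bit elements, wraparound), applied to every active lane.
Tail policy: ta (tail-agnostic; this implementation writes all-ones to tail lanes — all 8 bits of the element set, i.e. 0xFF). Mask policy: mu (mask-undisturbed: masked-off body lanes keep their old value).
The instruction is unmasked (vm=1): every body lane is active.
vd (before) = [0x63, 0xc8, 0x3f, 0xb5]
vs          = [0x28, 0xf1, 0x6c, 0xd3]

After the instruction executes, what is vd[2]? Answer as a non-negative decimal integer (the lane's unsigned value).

lanes per group: 128·1/4/8 = 4
AVL=1 ≤ VLMAX=4, so vl = 1
lane  0: sub(0x63,0x28) ⇒ 0x3b
lane  1: tail/ones ⇒ 0xff
lane  2: tail/ones ⇒ 0xff
lane  3: tail/ones ⇒ 0xff

vd[2] = 255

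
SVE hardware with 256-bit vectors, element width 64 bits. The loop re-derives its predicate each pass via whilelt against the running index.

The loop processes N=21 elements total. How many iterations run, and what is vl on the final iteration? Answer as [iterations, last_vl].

256-bit reg / 64-bit elem → 4 lanes
N=21: ⌈21/4⌉ = 6 iters; last vl = 21 − 5×4 = 1

[iterations, last_vl] = [6, 1]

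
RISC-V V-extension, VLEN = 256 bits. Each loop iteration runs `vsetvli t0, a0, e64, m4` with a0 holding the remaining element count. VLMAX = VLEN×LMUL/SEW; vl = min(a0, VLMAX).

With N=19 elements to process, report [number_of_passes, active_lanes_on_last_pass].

[iterations, last_vl] = [2, 3]

VLMAX = VLEN×LMUL/SEW = 256×4/64 = 16
N=19: ⌈19/16⌉ = 2 iters; last vl = 19 − 1×16 = 3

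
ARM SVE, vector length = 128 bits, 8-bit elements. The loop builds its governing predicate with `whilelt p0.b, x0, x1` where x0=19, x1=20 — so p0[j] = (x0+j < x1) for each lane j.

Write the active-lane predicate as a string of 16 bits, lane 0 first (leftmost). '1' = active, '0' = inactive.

predicate = 1000000000000000

register lanes = 128/8 = 16
whilelt: lane j active iff 19+j < 20 → j < 1 → 1 active
bits (lane 0 leftmost): 1000000000000000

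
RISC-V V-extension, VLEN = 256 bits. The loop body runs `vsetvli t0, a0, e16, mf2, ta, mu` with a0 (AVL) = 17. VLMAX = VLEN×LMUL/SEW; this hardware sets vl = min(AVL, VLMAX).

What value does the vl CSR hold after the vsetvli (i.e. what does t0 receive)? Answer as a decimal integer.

lanes per group: 256·1/2/16 = 8
vl ← min(17, 8) = 8

vl = 8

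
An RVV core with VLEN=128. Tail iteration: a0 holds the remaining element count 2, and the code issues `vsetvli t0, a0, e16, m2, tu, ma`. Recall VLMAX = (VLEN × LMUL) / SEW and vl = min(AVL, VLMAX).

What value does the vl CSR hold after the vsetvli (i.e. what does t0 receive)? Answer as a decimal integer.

VLMAX = (128 × 2) / 16 = 16 lanes
vl ← min(2, 16) = 2

vl = 2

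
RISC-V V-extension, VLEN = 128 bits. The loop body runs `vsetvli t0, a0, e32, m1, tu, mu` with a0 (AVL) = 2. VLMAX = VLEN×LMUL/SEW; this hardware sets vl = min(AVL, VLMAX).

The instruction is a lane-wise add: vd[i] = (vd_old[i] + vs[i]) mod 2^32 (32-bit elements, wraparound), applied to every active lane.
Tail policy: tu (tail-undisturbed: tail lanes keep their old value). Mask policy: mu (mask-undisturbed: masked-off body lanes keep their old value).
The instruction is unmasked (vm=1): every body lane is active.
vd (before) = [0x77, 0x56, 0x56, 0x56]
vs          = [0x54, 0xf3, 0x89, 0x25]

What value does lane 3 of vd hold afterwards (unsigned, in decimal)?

VLMAX = VLEN×LMUL/SEW = 128×1/32 = 4
AVL=2 ≤ VLMAX=4, so vl = 2
  i=0: add(0x77,0x54) → 203
  i=1: add(0x56,0xf3) → 329
  i=2: tail/keep → 86
  i=3: tail/keep → 86

vd[3] = 86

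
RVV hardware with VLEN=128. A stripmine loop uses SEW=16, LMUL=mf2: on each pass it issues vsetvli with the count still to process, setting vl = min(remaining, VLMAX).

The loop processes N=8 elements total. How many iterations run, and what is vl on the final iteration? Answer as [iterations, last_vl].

lanes per group: 128·1/2/16 = 4
N=8: ⌈8/4⌉ = 2 iters; last vl = 8 − 1×4 = 4

[iterations, last_vl] = [2, 4]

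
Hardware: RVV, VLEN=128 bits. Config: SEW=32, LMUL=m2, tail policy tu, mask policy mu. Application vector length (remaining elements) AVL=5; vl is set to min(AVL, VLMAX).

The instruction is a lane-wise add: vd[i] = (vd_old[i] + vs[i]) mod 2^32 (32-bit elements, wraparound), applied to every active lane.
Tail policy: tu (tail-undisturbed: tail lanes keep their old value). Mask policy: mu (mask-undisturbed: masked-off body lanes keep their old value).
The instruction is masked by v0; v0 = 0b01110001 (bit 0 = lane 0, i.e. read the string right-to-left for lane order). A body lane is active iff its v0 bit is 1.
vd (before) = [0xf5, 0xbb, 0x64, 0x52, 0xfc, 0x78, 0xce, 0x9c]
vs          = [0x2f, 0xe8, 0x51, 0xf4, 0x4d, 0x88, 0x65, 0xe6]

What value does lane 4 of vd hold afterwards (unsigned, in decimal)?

VLMAX = (128 × 2) / 32 = 8 lanes
AVL=5 ≤ VLMAX=8, so vl = 5
[0] add(0xf5,0x2f) = 0x124
[1] mask-off/keep = 0xbb
[2] mask-off/keep = 0x64
[3] mask-off/keep = 0x52
[4] add(0xfc,0x4d) = 0x149
[5] tail/keep = 0x78
[6] tail/keep = 0xce
[7] tail/keep = 0x9c

vd[4] = 329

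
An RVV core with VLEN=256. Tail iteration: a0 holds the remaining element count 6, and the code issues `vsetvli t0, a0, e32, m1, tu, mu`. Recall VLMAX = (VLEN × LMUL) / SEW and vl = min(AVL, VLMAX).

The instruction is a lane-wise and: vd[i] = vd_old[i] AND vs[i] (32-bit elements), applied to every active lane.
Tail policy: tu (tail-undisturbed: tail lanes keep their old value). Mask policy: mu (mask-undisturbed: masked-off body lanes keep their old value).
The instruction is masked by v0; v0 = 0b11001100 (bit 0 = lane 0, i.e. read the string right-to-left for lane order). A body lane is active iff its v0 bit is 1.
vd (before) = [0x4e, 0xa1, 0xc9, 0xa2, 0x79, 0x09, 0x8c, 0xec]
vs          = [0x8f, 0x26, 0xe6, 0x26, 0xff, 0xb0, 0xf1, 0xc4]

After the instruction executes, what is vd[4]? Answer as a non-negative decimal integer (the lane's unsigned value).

VLMAX = (256 × 1) / 32 = 8 lanes
AVL=6 ≤ VLMAX=8, so vl = 6
  i=0: mask-off/keep → 78
  i=1: mask-off/keep → 161
  i=2: and(0xc9,0xe6) → 192
  i=3: and(0xa2,0x26) → 34
  i=4: mask-off/keep → 121
  i=5: mask-off/keep → 9
  i=6: tail/keep → 140
  i=7: tail/keep → 236

vd[4] = 121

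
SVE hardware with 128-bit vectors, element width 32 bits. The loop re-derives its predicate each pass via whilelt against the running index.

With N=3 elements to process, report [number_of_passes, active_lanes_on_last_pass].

register lanes = 128/32 = 4
N=3: ⌈3/4⌉ = 1 iters; last vl = 3 − 0×4 = 3

[iterations, last_vl] = [1, 3]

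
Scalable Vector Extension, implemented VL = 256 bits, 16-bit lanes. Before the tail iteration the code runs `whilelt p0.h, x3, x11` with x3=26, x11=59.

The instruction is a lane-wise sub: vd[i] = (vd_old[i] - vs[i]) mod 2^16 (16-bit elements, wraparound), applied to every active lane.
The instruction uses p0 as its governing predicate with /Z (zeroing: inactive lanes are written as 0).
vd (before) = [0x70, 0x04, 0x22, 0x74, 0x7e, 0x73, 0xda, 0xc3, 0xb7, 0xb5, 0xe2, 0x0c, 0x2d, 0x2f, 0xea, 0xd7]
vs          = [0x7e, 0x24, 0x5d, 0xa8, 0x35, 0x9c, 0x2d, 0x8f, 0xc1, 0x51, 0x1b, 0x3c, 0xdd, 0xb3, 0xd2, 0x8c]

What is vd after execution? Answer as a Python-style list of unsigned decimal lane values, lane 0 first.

vd = [65522, 65504, 65477, 65484, 73, 65495, 173, 52, 65526, 100, 199, 65488, 65360, 65404, 24, 75]

lane count: 256 div 16 = 16
p0[j] = (26+j < 59); true for j=0..15 → 16 lanes set
lane  0: sub(0x70,0x7e) ⇒ 0xfff2
lane  1: sub(0x04,0x24) ⇒ 0xffe0
lane  2: sub(0x22,0x5d) ⇒ 0xffc5
lane  3: sub(0x74,0xa8) ⇒ 0xffcc
lane  4: sub(0x7e,0x35) ⇒ 0x49
lane  5: sub(0x73,0x9c) ⇒ 0xffd7
lane  6: sub(0xda,0x2d) ⇒ 0xad
lane  7: sub(0xc3,0x8f) ⇒ 0x34
lane  8: sub(0xb7,0xc1) ⇒ 0xfff6
lane  9: sub(0xb5,0x51) ⇒ 0x64
lane 10: sub(0xe2,0x1b) ⇒ 0xc7
lane 11: sub(0x0c,0x3c) ⇒ 0xffd0
lane 12: sub(0x2d,0xdd) ⇒ 0xff50
lane 13: sub(0x2f,0xb3) ⇒ 0xff7c
lane 14: sub(0xea,0xd2) ⇒ 0x18
lane 15: sub(0xd7,0x8c) ⇒ 0x4b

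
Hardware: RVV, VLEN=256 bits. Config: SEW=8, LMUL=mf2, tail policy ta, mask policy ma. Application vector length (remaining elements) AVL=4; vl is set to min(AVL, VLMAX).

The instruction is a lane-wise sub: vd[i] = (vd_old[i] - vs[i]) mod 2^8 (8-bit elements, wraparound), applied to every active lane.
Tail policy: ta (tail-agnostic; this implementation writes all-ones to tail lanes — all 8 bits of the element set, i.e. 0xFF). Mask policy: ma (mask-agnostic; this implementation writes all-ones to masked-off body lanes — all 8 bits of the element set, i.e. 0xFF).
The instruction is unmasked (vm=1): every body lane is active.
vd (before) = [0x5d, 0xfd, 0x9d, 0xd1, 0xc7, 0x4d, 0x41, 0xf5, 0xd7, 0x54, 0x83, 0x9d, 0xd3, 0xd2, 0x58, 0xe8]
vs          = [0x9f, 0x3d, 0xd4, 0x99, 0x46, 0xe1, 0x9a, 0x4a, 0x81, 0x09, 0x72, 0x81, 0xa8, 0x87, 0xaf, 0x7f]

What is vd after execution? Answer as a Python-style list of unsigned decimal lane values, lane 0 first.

lanes per group: 256·1/2/8 = 16
vl ← min(4, 16) = 4
lane  0: sub(0x5d,0x9f) ⇒ 0xbe
lane  1: sub(0xfd,0x3d) ⇒ 0xc0
lane  2: sub(0x9d,0xd4) ⇒ 0xc9
lane  3: sub(0xd1,0x99) ⇒ 0x38
lane  4: tail/ones ⇒ 0xff
lane  5: tail/ones ⇒ 0xff
lane  6: tail/ones ⇒ 0xff
lane  7: tail/ones ⇒ 0xff
lane  8: tail/ones ⇒ 0xff
lane  9: tail/ones ⇒ 0xff
lane 10: tail/ones ⇒ 0xff
lane 11: tail/ones ⇒ 0xff
lane 12: tail/ones ⇒ 0xff
lane 13: tail/ones ⇒ 0xff
lane 14: tail/ones ⇒ 0xff
lane 15: tail/ones ⇒ 0xff

vd = [190, 192, 201, 56, 255, 255, 255, 255, 255, 255, 255, 255, 255, 255, 255, 255]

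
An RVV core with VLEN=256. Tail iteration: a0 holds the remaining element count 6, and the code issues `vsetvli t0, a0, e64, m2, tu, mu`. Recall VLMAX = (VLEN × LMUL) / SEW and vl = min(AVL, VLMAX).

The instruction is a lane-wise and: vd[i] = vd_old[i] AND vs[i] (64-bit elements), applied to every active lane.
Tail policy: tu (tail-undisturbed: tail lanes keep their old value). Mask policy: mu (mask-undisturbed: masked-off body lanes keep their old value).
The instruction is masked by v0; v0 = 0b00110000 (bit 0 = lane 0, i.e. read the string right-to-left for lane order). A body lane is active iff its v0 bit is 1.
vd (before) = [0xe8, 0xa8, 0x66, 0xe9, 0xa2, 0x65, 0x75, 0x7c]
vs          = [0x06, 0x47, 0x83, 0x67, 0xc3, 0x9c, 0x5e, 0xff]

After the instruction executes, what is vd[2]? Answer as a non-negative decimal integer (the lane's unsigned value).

vd[2] = 102

lanes per group: 256·2/64 = 8
AVL=6 ≤ VLMAX=8, so vl = 6
vd[0] mask-off/keep -> 0xe8
vd[1] mask-off/keep -> 0xa8
vd[2] mask-off/keep -> 0x66
vd[3] mask-off/keep -> 0xe9
vd[4] and(0xa2,0xc3) -> 0x82
vd[5] and(0x65,0x9c) -> 0x04
vd[6] tail/keep -> 0x75
vd[7] tail/keep -> 0x7c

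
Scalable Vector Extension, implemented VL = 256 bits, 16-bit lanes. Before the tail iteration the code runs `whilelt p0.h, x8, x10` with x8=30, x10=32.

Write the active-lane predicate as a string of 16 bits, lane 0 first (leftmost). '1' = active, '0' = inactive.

predicate = 1100000000000000

lane count: 256 div 16 = 16
whilelt: lane j active iff 30+j < 32 → j < 2 → 2 active
bits (lane 0 leftmost): 1100000000000000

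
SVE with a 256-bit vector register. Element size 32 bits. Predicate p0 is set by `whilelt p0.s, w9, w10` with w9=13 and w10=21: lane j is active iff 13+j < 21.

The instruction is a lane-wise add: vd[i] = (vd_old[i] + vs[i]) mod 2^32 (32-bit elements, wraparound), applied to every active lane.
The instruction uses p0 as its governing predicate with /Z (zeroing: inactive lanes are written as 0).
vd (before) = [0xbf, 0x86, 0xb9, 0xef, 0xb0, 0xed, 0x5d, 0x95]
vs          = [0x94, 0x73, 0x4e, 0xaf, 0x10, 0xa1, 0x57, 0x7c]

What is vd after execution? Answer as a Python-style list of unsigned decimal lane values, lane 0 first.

256-bit reg / 32-bit elem → 8 lanes
whilelt: lane j active iff 13+j < 21 → j < 8 → 8 active
[0] add(0xbf,0x94) = 0x153
[1] add(0x86,0x73) = 0xf9
[2] add(0xb9,0x4e) = 0x107
[3] add(0xef,0xaf) = 0x19e
[4] add(0xb0,0x10) = 0xc0
[5] add(0xed,0xa1) = 0x18e
[6] add(0x5d,0x57) = 0xb4
[7] add(0x95,0x7c) = 0x111

vd = [339, 249, 263, 414, 192, 398, 180, 273]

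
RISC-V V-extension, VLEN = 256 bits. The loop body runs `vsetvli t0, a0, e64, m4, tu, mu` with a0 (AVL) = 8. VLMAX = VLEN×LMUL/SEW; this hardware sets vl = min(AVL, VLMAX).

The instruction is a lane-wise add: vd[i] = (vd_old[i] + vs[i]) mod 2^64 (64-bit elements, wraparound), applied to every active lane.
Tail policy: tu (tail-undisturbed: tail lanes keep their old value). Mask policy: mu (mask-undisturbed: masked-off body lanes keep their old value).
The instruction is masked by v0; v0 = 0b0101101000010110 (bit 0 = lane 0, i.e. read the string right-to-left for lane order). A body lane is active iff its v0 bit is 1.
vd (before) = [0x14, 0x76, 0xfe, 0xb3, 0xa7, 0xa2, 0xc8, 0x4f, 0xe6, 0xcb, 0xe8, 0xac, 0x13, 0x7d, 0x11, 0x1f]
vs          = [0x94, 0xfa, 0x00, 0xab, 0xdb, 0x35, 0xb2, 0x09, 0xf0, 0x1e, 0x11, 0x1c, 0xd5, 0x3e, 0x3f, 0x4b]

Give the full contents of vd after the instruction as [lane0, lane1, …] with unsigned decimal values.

lanes per group: 256·4/64 = 16
vl ← min(8, 16) = 8
lane  0: mask-off/keep ⇒ 0x14
lane  1: add(0x76,0xfa) ⇒ 0x170
lane  2: add(0xfe,0x00) ⇒ 0xfe
lane  3: mask-off/keep ⇒ 0xb3
lane  4: add(0xa7,0xdb) ⇒ 0x182
lane  5: mask-off/keep ⇒ 0xa2
lane  6: mask-off/keep ⇒ 0xc8
lane  7: mask-off/keep ⇒ 0x4f
lane  8: tail/keep ⇒ 0xe6
lane  9: tail/keep ⇒ 0xcb
lane 10: tail/keep ⇒ 0xe8
lane 11: tail/keep ⇒ 0xac
lane 12: tail/keep ⇒ 0x13
lane 13: tail/keep ⇒ 0x7d
lane 14: tail/keep ⇒ 0x11
lane 15: tail/keep ⇒ 0x1f

vd = [20, 368, 254, 179, 386, 162, 200, 79, 230, 203, 232, 172, 19, 125, 17, 31]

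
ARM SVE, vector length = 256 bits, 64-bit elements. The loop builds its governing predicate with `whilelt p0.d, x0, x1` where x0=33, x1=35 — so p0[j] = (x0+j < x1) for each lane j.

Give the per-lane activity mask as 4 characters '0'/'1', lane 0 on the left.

256-bit reg / 64-bit elem → 4 lanes
active while 33+j < 35, i.e. j ∈ [0,2) capped at 4 ⇒ 2
bits (lane 0 leftmost): 1100

predicate = 1100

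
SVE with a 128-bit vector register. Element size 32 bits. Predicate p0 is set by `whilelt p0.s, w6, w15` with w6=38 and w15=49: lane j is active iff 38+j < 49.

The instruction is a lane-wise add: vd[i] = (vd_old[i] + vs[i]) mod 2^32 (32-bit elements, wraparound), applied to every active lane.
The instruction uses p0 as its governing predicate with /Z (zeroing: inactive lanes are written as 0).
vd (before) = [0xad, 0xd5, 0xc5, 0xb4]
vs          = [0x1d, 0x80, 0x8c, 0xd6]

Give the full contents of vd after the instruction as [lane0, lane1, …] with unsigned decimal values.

vd = [202, 341, 337, 394]

lane count: 128 div 32 = 4
p0[j] = (38+j < 49); true for j=0..3 → 4 lanes set
lane  0: add(0xad,0x1d) ⇒ 0xca
lane  1: add(0xd5,0x80) ⇒ 0x155
lane  2: add(0xc5,0x8c) ⇒ 0x151
lane  3: add(0xb4,0xd6) ⇒ 0x18a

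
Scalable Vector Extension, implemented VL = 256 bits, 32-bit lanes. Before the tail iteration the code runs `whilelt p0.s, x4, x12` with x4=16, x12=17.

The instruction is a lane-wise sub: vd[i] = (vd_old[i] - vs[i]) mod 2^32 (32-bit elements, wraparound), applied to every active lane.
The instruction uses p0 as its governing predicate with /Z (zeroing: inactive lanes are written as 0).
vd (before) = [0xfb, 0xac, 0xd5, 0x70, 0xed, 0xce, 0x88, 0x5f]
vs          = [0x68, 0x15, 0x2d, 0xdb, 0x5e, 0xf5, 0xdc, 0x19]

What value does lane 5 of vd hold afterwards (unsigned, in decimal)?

vd[5] = 0

register lanes = 256/32 = 8
p0[j] = (16+j < 17); true for j=0..0 → 1 lanes set
  i=0: sub(0xfb,0x68) → 147
  i=1: tail/zero → 0
  i=2: tail/zero → 0
  i=3: tail/zero → 0
  i=4: tail/zero → 0
  i=5: tail/zero → 0
  i=6: tail/zero → 0
  i=7: tail/zero → 0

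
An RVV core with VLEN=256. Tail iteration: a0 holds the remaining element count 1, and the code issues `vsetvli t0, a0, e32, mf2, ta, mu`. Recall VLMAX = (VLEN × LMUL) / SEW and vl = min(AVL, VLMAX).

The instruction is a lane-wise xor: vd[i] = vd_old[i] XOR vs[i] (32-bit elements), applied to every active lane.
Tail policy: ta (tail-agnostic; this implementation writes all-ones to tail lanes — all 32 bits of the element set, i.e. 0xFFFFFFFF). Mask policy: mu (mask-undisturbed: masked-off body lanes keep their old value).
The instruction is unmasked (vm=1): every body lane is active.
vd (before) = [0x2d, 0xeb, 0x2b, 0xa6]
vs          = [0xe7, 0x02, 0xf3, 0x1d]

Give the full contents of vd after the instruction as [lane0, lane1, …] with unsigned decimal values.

VLMAX = (256 × 1/2) / 32 = 4 lanes
vl ← min(1, 4) = 1
  i=0: xor(0x2d,0xe7) → 202
  i=1: tail/ones → 4294967295
  i=2: tail/ones → 4294967295
  i=3: tail/ones → 4294967295

vd = [202, 4294967295, 4294967295, 4294967295]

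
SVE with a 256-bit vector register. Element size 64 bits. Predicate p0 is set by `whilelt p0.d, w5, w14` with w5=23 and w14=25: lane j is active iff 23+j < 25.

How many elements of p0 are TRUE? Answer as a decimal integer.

vl = 2

lane count: 256 div 64 = 4
p0[j] = (23+j < 25); true for j=0..1 → 2 lanes set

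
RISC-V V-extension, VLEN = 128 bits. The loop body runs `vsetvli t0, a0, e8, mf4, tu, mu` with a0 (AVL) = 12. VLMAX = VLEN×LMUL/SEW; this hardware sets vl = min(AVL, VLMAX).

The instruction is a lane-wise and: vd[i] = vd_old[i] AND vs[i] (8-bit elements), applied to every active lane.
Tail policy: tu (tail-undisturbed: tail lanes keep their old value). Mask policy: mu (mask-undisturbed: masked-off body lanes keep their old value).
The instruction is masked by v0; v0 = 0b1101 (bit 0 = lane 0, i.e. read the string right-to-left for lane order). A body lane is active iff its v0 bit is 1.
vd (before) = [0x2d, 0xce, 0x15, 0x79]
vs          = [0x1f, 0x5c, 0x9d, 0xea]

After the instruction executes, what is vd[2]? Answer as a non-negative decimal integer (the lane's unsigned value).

VLMAX = (128 × 1/4) / 8 = 4 lanes
vl = min(AVL, VLMAX) = min(12, 4) = 4
  i=0: and(0x2d,0x1f) → 13
  i=1: mask-off/keep → 206
  i=2: and(0x15,0x9d) → 21
  i=3: and(0x79,0xea) → 104

vd[2] = 21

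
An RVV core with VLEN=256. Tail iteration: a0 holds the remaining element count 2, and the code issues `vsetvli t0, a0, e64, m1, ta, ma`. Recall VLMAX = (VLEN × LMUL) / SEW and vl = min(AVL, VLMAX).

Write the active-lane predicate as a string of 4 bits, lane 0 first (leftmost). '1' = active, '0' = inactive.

predicate = 1100

VLMAX = (256 × 1) / 64 = 4 lanes
vl = min(AVL, VLMAX) = min(2, 4) = 2
bits (lane 0 leftmost): 1100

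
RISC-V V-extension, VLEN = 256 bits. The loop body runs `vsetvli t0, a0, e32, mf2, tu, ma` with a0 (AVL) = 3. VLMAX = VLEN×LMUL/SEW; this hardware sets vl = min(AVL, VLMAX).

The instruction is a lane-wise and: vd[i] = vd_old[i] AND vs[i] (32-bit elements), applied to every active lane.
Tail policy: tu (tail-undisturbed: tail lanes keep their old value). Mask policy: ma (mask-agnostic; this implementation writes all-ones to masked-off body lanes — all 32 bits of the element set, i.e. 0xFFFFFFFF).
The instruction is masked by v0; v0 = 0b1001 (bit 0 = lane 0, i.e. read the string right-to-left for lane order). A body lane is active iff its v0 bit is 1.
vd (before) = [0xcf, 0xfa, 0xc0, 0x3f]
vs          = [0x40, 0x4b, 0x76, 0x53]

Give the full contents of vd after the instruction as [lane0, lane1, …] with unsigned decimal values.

VLMAX = VLEN×LMUL/SEW = 256×1/2/32 = 4
vl ← min(3, 4) = 3
  i=0: and(0xcf,0x40) → 64
  i=1: mask-off/ones → 4294967295
  i=2: mask-off/ones → 4294967295
  i=3: tail/keep → 63

vd = [64, 4294967295, 4294967295, 63]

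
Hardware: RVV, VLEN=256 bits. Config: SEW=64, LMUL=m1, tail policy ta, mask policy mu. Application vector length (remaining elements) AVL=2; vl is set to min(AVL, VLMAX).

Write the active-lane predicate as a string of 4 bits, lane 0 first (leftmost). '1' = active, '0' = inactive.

lanes per group: 256·1/64 = 4
vl ← min(2, 4) = 2
bits (lane 0 leftmost): 1100

predicate = 1100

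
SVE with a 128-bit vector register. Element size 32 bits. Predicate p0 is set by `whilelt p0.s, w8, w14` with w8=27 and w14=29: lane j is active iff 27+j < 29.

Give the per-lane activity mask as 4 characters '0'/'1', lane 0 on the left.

predicate = 1100

lane count: 128 div 32 = 4
whilelt: lane j active iff 27+j < 29 → j < 2 → 2 active
bits (lane 0 leftmost): 1100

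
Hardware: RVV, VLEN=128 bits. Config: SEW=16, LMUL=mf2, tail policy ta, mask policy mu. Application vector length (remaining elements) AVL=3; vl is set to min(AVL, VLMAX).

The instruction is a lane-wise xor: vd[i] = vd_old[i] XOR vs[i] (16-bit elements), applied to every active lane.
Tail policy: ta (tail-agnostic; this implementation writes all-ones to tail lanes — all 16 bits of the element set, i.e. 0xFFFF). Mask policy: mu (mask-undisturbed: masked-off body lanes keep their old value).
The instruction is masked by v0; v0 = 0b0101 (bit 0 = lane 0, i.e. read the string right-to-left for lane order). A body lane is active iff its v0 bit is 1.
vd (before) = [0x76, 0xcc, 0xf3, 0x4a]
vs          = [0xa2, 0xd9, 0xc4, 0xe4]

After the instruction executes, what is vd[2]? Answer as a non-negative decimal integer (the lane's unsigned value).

vd[2] = 55

lanes per group: 128·1/2/16 = 4
vl ← min(3, 4) = 3
vd[0] xor(0x76,0xa2) -> 0xd4
vd[1] mask-off/keep -> 0xcc
vd[2] xor(0xf3,0xc4) -> 0x37
vd[3] tail/ones -> 0xffff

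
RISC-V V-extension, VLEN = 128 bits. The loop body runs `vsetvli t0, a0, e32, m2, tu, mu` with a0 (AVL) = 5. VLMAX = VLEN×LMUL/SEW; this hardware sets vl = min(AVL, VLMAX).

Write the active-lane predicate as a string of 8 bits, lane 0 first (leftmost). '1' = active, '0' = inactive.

predicate = 11111000

VLMAX = (128 × 2) / 32 = 8 lanes
vl ← min(5, 8) = 5
bits (lane 0 leftmost): 11111000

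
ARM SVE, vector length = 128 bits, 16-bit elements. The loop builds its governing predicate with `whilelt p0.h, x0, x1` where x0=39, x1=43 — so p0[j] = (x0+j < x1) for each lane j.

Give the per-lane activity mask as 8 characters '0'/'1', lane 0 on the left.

128-bit reg / 16-bit elem → 8 lanes
active while 39+j < 43, i.e. j ∈ [0,4) capped at 8 ⇒ 4
bits (lane 0 leftmost): 11110000

predicate = 11110000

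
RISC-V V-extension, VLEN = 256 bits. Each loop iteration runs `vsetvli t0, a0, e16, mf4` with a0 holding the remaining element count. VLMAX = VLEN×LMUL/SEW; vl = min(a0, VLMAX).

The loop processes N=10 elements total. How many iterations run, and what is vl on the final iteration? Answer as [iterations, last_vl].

[iterations, last_vl] = [3, 2]

lanes per group: 256·1/4/16 = 4
N=10: ⌈10/4⌉ = 3 iters; last vl = 10 − 2×4 = 2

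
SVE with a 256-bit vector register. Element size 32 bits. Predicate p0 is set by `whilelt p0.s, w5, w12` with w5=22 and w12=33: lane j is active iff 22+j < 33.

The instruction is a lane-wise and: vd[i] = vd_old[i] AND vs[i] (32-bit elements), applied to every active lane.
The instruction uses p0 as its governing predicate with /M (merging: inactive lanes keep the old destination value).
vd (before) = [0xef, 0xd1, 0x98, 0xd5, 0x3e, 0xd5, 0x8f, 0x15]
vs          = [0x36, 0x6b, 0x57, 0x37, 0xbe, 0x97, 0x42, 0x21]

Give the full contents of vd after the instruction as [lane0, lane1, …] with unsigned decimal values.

vd = [38, 65, 16, 21, 62, 149, 2, 1]

register lanes = 256/32 = 8
whilelt: lane j active iff 22+j < 33 → j < 11 → 8 active
vd[0] and(0xef,0x36) -> 0x26
vd[1] and(0xd1,0x6b) -> 0x41
vd[2] and(0x98,0x57) -> 0x10
vd[3] and(0xd5,0x37) -> 0x15
vd[4] and(0x3e,0xbe) -> 0x3e
vd[5] and(0xd5,0x97) -> 0x95
vd[6] and(0x8f,0x42) -> 0x02
vd[7] and(0x15,0x21) -> 0x01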